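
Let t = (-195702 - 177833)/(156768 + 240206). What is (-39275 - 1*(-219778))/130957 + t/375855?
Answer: 5386368065390063/3907879004474178 ≈ 1.3783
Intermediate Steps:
t = -373535/396974 ≈ -0.94096
(-39275 - 1*(-219778))/130957 + t/375855 = (-39275 - 1*(-219778))/130957 - 373535/396974/375855 = (-39275 + 219778)*(1/130957) - 373535/396974*1/375855 = 180503*(1/130957) - 74707/29840932554 = 180503/130957 - 74707/29840932554 = 5386368065390063/3907879004474178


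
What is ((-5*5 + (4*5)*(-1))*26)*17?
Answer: -19890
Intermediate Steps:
((-5*5 + (4*5)*(-1))*26)*17 = ((-25 + 20*(-1))*26)*17 = ((-25 - 20)*26)*17 = -45*26*17 = -1170*17 = -19890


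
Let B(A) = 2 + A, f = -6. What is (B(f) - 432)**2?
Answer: 190096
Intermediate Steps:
(B(f) - 432)**2 = ((2 - 6) - 432)**2 = (-4 - 432)**2 = (-436)**2 = 190096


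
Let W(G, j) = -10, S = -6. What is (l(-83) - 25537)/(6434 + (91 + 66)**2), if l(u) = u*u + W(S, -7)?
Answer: -18658/31083 ≈ -0.60026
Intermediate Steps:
l(u) = -10 + u**2 (l(u) = u*u - 10 = u**2 - 10 = -10 + u**2)
(l(-83) - 25537)/(6434 + (91 + 66)**2) = ((-10 + (-83)**2) - 25537)/(6434 + (91 + 66)**2) = ((-10 + 6889) - 25537)/(6434 + 157**2) = (6879 - 25537)/(6434 + 24649) = -18658/31083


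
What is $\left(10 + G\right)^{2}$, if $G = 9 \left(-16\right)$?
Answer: $17956$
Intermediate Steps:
$G = -144$
$\left(10 + G\right)^{2} = \left(10 - 144\right)^{2} = \left(-134\right)^{2} = 17956$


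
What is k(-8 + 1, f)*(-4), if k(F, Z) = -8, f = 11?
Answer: 32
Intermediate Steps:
k(-8 + 1, f)*(-4) = -8*(-4) = 32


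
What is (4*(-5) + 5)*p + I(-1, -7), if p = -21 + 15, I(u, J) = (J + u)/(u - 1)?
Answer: 94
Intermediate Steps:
I(u, J) = (J + u)/(-1 + u)
p = -6
(4*(-5) + 5)*p + I(-1, -7) = (4*(-5) + 5)*(-6) + (-7 - 1)/(-1 - 1) = (-20 + 5)*(-6) - 8/(-2) = -15*(-6) - ½*(-8) = 90 + 4 = 94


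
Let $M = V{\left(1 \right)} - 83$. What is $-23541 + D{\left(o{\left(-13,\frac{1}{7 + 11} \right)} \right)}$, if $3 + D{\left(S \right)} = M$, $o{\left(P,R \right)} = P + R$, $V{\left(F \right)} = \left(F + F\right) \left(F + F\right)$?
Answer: $-23623$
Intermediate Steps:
$V{\left(F \right)} = 4 F^{2}$ ($V{\left(F \right)} = 2 F 2 F = 4 F^{2}$)
$M = -79$ ($M = 4 \cdot 1^{2} - 83 = 4 \cdot 1 - 83 = 4 - 83 = -79$)
$D{\left(S \right)} = -82$ ($D{\left(S \right)} = -3 - 79 = -82$)
$-23541 + D{\left(o{\left(-13,\frac{1}{7 + 11} \right)} \right)} = -23541 - 82 = -23623$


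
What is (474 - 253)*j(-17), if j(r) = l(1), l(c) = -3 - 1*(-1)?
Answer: -442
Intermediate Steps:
l(c) = -2 (l(c) = -3 + 1 = -2)
j(r) = -2
(474 - 253)*j(-17) = (474 - 253)*(-2) = 221*(-2) = -442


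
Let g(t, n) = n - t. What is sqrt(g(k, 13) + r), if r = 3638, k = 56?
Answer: sqrt(3595) ≈ 59.958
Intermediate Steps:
sqrt(g(k, 13) + r) = sqrt((13 - 1*56) + 3638) = sqrt((13 - 56) + 3638) = sqrt(-43 + 3638) = sqrt(3595)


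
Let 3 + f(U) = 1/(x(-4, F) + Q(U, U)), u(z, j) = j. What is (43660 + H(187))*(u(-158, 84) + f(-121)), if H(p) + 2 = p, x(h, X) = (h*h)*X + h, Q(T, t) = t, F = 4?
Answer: 216594300/61 ≈ 3.5507e+6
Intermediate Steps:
x(h, X) = h + X*h² (x(h, X) = h²*X + h = X*h² + h = h + X*h²)
H(p) = -2 + p
f(U) = -3 + 1/(60 + U) (f(U) = -3 + 1/(-4*(1 + 4*(-4)) + U) = -3 + 1/(-4*(1 - 16) + U) = -3 + 1/(-4*(-15) + U) = -3 + 1/(60 + U))
(43660 + H(187))*(u(-158, 84) + f(-121)) = (43660 + (-2 + 187))*(84 + (-179 - 3*(-121))/(60 - 121)) = (43660 + 185)*(84 + (-179 + 363)/(-61)) = 43845*(84 - 1/61*184) = 43845*(84 - 184/61) = 43845*(4940/61) = 216594300/61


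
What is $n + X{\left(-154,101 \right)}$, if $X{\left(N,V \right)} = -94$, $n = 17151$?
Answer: $17057$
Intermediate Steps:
$n + X{\left(-154,101 \right)} = 17151 - 94 = 17057$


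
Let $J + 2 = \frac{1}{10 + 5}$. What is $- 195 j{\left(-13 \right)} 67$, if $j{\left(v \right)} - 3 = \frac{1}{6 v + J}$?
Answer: $- \frac{46798830}{1199} \approx -39032.0$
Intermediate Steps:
$J = - \frac{29}{15}$ ($J = -2 + \frac{1}{10 + 5} = -2 + \frac{1}{15} = - \frac{29}{15} \approx -1.9333$)
$j{\left(v \right)} = 3 + \frac{1}{- \frac{29}{15} + 6 v}$ ($j{\left(v \right)} = 3 + \frac{1}{6 v - \frac{29}{15}} = 3 + \frac{1}{- \frac{29}{15} + 6 v}$)
$- 195 j{\left(-13 \right)} 67 = - 195 \frac{18 \left(-4 + 15 \left(-13\right)\right)}{-29 + 90 \left(-13\right)} 67 = - 195 \frac{18 \left(-4 - 195\right)}{-29 - 1170} \cdot 67 = - 195 \cdot 18 \frac{1}{-1199} \left(-199\right) 67 = - 195 \cdot 18 \left(- \frac{1}{1199}\right) \left(-199\right) 67 = \left(-195\right) \frac{3582}{1199} \cdot 67 = \left(- \frac{698490}{1199}\right) 67 = - \frac{46798830}{1199}$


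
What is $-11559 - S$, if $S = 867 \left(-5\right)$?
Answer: $-7224$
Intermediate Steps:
$S = -4335$
$-11559 - S = -11559 - -4335 = -11559 + 4335 = -7224$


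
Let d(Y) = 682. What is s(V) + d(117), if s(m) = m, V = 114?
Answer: 796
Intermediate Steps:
s(V) + d(117) = 114 + 682 = 796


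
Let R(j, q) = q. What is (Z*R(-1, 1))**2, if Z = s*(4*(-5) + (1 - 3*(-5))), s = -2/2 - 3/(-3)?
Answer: 0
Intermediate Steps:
s = 0 (s = -2*1/2 - 3*(-1/3) = -1 + 1 = 0)
Z = 0 (Z = 0*(4*(-5) + (1 - 3*(-5))) = 0*(-20 + (1 + 15)) = 0*(-20 + 16) = 0*(-4) = 0)
(Z*R(-1, 1))**2 = (0*1)**2 = 0**2 = 0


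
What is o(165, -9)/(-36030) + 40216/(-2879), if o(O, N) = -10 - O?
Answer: -289695731/20746074 ≈ -13.964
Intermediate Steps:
o(165, -9)/(-36030) + 40216/(-2879) = (-10 - 1*165)/(-36030) + 40216/(-2879) = (-10 - 165)*(-1/36030) + 40216*(-1/2879) = -175*(-1/36030) - 40216/2879 = 35/7206 - 40216/2879 = -289695731/20746074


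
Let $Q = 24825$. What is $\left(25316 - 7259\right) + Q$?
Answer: $42882$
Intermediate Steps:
$\left(25316 - 7259\right) + Q = \left(25316 - 7259\right) + 24825 = 18057 + 24825 = 42882$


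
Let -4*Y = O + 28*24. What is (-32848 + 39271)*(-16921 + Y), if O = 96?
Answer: -109916799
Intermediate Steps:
Y = -192 (Y = -(96 + 28*24)/4 = -(96 + 672)/4 = -¼*768 = -192)
(-32848 + 39271)*(-16921 + Y) = (-32848 + 39271)*(-16921 - 192) = 6423*(-17113) = -109916799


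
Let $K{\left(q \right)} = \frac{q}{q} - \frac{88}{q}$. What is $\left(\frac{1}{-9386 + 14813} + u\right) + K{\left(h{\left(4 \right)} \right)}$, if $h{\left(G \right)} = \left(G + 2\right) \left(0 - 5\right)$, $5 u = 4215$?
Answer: $\frac{22981541}{27135} \approx 846.93$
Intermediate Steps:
$u = 843$ ($u = \frac{1}{5} \cdot 4215 = 843$)
$h{\left(G \right)} = -10 - 5 G$ ($h{\left(G \right)} = \left(2 + G\right) \left(-5\right) = -10 - 5 G$)
$K{\left(q \right)} = 1 - \frac{88}{q}$
$\left(\frac{1}{-9386 + 14813} + u\right) + K{\left(h{\left(4 \right)} \right)} = \left(\frac{1}{-9386 + 14813} + 843\right) + \frac{-88 - 30}{-10 - 20} = \left(\frac{1}{5427} + 843\right) + \frac{-88 - 30}{-10 - 20} = \left(\frac{1}{5427} + 843\right) + \frac{-88 - 30}{-30} = \frac{4574962}{5427} - - \frac{59}{15} = \frac{4574962}{5427} + \frac{59}{15} = \frac{22981541}{27135}$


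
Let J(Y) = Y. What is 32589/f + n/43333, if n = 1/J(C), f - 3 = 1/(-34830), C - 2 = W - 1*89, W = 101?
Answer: 98372398698347/9055643674 ≈ 10863.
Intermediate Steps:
C = 14 (C = 2 + (101 - 1*89) = 2 + (101 - 89) = 2 + 12 = 14)
f = 104489/34830 (f = 3 + 1/(-34830) = 3 - 1/34830 = 104489/34830 ≈ 3.0000)
n = 1/14 ≈ 0.071429
32589/f + n/43333 = 32589/(104489/34830) + (1/14)/43333 = 32589*(34830/104489) + (1/14)*(1/43333) = 1135074870/104489 + 1/606662 = 98372398698347/9055643674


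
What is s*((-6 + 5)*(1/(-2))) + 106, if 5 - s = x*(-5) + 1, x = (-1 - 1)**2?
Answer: 118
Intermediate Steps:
x = 4 (x = (-2)**2 = 4)
s = 24 (s = 5 - (4*(-5) + 1) = 5 - (-20 + 1) = 5 - 1*(-19) = 5 + 19 = 24)
s*((-6 + 5)*(1/(-2))) + 106 = 24*((-6 + 5)*(1/(-2))) + 106 = 24*(-(-1)/2) + 106 = 24*(-1*(-1/2)) + 106 = 24*(1/2) + 106 = 12 + 106 = 118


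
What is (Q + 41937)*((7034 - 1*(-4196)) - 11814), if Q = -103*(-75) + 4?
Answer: -29004944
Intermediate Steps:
Q = 7729 (Q = 7725 + 4 = 7729)
(Q + 41937)*((7034 - 1*(-4196)) - 11814) = (7729 + 41937)*((7034 - 1*(-4196)) - 11814) = 49666*((7034 + 4196) - 11814) = 49666*(11230 - 11814) = 49666*(-584) = -29004944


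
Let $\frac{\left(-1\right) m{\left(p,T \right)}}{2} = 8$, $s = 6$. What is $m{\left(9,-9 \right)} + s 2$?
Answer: $-4$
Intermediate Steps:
$m{\left(p,T \right)} = -16$ ($m{\left(p,T \right)} = \left(-2\right) 8 = -16$)
$m{\left(9,-9 \right)} + s 2 = -16 + 6 \cdot 2 = -16 + 12 = -4$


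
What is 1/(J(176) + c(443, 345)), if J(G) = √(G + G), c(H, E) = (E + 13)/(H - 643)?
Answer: 17900/3487959 + 40000*√22/3487959 ≈ 0.058922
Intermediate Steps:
c(H, E) = (13 + E)/(-643 + H)
J(G) = √2*√G (J(G) = √(2*G) = √2*√G)
1/(J(176) + c(443, 345)) = 1/(√2*√176 + (13 + 345)/(-643 + 443)) = 1/(√2*(4*√11) + 358/(-200)) = 1/(4*√22 - 1/200*358) = 1/(4*√22 - 179/100) = 1/(-179/100 + 4*√22)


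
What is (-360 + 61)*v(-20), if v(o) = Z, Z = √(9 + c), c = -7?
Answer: -299*√2 ≈ -422.85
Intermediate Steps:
Z = √2 (Z = √(9 - 7) = √2 ≈ 1.4142)
v(o) = √2
(-360 + 61)*v(-20) = (-360 + 61)*√2 = -299*√2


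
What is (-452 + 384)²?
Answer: 4624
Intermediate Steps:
(-452 + 384)² = (-68)² = 4624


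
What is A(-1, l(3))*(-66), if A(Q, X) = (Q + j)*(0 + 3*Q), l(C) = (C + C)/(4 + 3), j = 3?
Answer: 396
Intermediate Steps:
l(C) = 2*C/7 (l(C) = (2*C)/7 = (2*C)*(⅐) = 2*C/7)
A(Q, X) = 3*Q*(3 + Q) (A(Q, X) = (Q + 3)*(0 + 3*Q) = (3 + Q)*(3*Q) = 3*Q*(3 + Q))
A(-1, l(3))*(-66) = (3*(-1)*(3 - 1))*(-66) = (3*(-1)*2)*(-66) = -6*(-66) = 396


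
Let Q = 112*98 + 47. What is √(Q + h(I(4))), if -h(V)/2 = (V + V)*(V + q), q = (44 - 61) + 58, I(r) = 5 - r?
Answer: √10855 ≈ 104.19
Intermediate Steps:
q = 41 (q = -17 + 58 = 41)
Q = 11023 (Q = 10976 + 47 = 11023)
h(V) = -4*V*(41 + V) (h(V) = -2*(V + V)*(V + 41) = -2*2*V*(41 + V) = -4*V*(41 + V))
√(Q + h(I(4))) = √(11023 - 4*(5 - 1*4)*(41 + (5 - 1*4))) = √(11023 - 4*(5 - 4)*(41 + (5 - 4))) = √(11023 - 4*1*(41 + 1)) = √(11023 - 4*1*42) = √(11023 - 168) = √10855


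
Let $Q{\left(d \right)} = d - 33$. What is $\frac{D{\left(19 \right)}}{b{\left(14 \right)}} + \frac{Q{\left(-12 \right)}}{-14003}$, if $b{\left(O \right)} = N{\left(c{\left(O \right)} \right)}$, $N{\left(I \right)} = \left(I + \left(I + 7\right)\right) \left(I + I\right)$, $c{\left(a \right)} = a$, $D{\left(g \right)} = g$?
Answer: $\frac{310157}{13722940} \approx 0.022601$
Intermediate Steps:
$N{\left(I \right)} = 2 I \left(7 + 2 I\right)$ ($N{\left(I \right)} = \left(I + \left(7 + I\right)\right) 2 I = \left(7 + 2 I\right) 2 I = 2 I \left(7 + 2 I\right)$)
$b{\left(O \right)} = 2 O \left(7 + 2 O\right)$
$Q{\left(d \right)} = -33 + d$ ($Q{\left(d \right)} = d - 33 = -33 + d$)
$\frac{D{\left(19 \right)}}{b{\left(14 \right)}} + \frac{Q{\left(-12 \right)}}{-14003} = \frac{19}{2 \cdot 14 \left(7 + 2 \cdot 14\right)} + \frac{-33 - 12}{-14003} = \frac{19}{2 \cdot 14 \left(7 + 28\right)} - - \frac{45}{14003} = \frac{19}{2 \cdot 14 \cdot 35} + \frac{45}{14003} = \frac{19}{980} + \frac{45}{14003} = \frac{310157}{13722940}$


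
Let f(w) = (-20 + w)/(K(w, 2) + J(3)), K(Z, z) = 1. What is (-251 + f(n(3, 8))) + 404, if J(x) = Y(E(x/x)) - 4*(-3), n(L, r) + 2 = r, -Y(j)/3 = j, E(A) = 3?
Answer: 299/2 ≈ 149.50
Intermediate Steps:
Y(j) = -3*j
n(L, r) = -2 + r
J(x) = 3 (J(x) = -3*3 - 4*(-3) = -9 + 12 = 3)
f(w) = -5 + w/4 (f(w) = (-20 + w)/(1 + 3) = (-20 + w)/4 = (-20 + w)*(¼) = -5 + w/4)
(-251 + f(n(3, 8))) + 404 = (-251 + (-5 + (-2 + 8)/4)) + 404 = (-251 + (-5 + (¼)*6)) + 404 = (-251 + (-5 + 3/2)) + 404 = (-251 - 7/2) + 404 = -509/2 + 404 = 299/2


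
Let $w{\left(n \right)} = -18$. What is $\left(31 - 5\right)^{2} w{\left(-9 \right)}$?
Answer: $-12168$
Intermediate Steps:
$\left(31 - 5\right)^{2} w{\left(-9 \right)} = \left(31 - 5\right)^{2} \left(-18\right) = 26^{2} \left(-18\right) = 676 \left(-18\right) = -12168$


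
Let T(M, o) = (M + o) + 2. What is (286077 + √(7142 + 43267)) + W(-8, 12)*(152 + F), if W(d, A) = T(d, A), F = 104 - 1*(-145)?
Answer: 288483 + 3*√5601 ≈ 2.8871e+5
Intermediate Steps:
T(M, o) = 2 + M + o
F = 249 (F = 104 + 145 = 249)
W(d, A) = 2 + A + d (W(d, A) = 2 + d + A = 2 + A + d)
(286077 + √(7142 + 43267)) + W(-8, 12)*(152 + F) = (286077 + √(7142 + 43267)) + (2 + 12 - 8)*(152 + 249) = (286077 + √50409) + 6*401 = (286077 + 3*√5601) + 2406 = 288483 + 3*√5601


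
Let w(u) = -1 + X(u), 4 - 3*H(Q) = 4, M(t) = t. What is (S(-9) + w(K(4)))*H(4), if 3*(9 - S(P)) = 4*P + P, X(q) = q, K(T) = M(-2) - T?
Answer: 0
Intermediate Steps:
K(T) = -2 - T
H(Q) = 0 (H(Q) = 4/3 - ⅓*4 = 4/3 - 4/3 = 0)
w(u) = -1 + u
S(P) = 9 - 5*P/3 (S(P) = 9 - (4*P + P)/3 = 9 - 5*P/3)
(S(-9) + w(K(4)))*H(4) = ((9 - 5/3*(-9)) + (-1 + (-2 - 1*4)))*0 = ((9 + 15) + (-1 + (-2 - 4)))*0 = (24 + (-1 - 6))*0 = (24 - 7)*0 = 17*0 = 0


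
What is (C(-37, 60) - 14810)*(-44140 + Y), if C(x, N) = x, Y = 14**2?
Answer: 652436568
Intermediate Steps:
Y = 196
(C(-37, 60) - 14810)*(-44140 + Y) = (-37 - 14810)*(-44140 + 196) = -14847*(-43944) = 652436568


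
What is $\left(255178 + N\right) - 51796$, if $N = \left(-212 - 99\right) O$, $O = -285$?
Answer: $292017$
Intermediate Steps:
$N = 88635$ ($N = \left(-212 - 99\right) \left(-285\right) = \left(-311\right) \left(-285\right) = 88635$)
$\left(255178 + N\right) - 51796 = \left(255178 + 88635\right) - 51796 = 343813 - 51796 = 292017$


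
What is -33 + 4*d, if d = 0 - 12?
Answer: -81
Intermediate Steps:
d = -12
-33 + 4*d = -33 + 4*(-12) = -33 - 48 = -81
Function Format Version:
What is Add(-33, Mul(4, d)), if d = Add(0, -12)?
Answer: -81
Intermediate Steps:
d = -12
Add(-33, Mul(4, d)) = Add(-33, Mul(4, -12)) = Add(-33, -48) = -81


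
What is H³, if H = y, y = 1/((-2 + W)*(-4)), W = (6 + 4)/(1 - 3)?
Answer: 1/21952 ≈ 4.5554e-5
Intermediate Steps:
W = -5 (W = 10/(-2) = 10*(-½) = -5)
y = 1/28 (y = 1/((-2 - 5)*(-4)) = 1/(-7*(-4)) = 1/28 ≈ 0.035714)
H = 1/28 ≈ 0.035714
H³ = (1/28)³ = 1/21952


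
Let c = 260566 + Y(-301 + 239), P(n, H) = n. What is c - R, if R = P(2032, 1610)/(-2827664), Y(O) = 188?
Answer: 46082793793/176729 ≈ 2.6075e+5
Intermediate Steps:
c = 260754 (c = 260566 + 188 = 260754)
R = -127/176729 (R = 2032/(-2827664) = 2032*(-1/2827664) = -127/176729 ≈ -0.00071861)
c - R = 260754 - 1*(-127/176729) = 260754 + 127/176729 = 46082793793/176729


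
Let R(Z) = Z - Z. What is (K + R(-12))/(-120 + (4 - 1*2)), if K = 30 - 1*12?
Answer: -9/59 ≈ -0.15254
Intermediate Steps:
R(Z) = 0
K = 18 (K = 30 - 12 = 18)
(K + R(-12))/(-120 + (4 - 1*2)) = (18 + 0)/(-120 + (4 - 1*2)) = 18/(-120 + (4 - 2)) = 18/(-120 + 2) = 18/(-118) = 18*(-1/118) = -9/59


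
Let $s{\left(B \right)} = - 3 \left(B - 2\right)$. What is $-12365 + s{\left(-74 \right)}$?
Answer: $-12137$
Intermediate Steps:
$s{\left(B \right)} = 6 - 3 B$ ($s{\left(B \right)} = - 3 \left(-2 + B\right) = 6 - 3 B$)
$-12365 + s{\left(-74 \right)} = -12365 + \left(6 - -222\right) = -12365 + \left(6 + 222\right) = -12365 + 228 = -12137$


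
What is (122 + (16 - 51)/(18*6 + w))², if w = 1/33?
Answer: 7526430025/508369 ≈ 14805.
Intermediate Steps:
w = 1/33 ≈ 0.030303
(122 + (16 - 51)/(18*6 + w))² = (122 + (16 - 51)/(18*6 + 1/33))² = (122 - 35/(108 + 1/33))² = (122 - 35/3565/33)² = (122 - 35*33/3565)² = (122 - 231/713)² = (86755/713)² = 7526430025/508369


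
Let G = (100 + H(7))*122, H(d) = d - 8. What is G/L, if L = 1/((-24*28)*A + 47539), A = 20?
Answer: 411847722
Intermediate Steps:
H(d) = -8 + d
G = 12078 (G = (100 + (-8 + 7))*122 = (100 - 1)*122 = 99*122 = 12078)
L = 1/34099 (L = 1/(-24*28*20 + 47539) = 1/(-672*20 + 47539) = 1/(-13440 + 47539) = 1/34099 ≈ 2.9326e-5)
G/L = 12078/(1/34099) = 12078*34099 = 411847722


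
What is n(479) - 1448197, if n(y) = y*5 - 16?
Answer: -1445818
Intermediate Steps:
n(y) = -16 + 5*y (n(y) = 5*y - 16 = -16 + 5*y)
n(479) - 1448197 = (-16 + 5*479) - 1448197 = (-16 + 2395) - 1448197 = 2379 - 1448197 = -1445818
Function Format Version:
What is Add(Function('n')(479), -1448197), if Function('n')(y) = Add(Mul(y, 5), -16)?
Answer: -1445818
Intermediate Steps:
Function('n')(y) = Add(-16, Mul(5, y)) (Function('n')(y) = Add(Mul(5, y), -16) = Add(-16, Mul(5, y)))
Add(Function('n')(479), -1448197) = Add(Add(-16, Mul(5, 479)), -1448197) = Add(Add(-16, 2395), -1448197) = Add(2379, -1448197) = -1445818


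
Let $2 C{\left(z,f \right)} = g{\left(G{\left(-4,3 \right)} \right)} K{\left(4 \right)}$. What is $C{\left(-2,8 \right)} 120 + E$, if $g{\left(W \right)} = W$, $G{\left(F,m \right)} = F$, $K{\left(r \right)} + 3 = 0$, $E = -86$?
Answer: $634$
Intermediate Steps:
$K{\left(r \right)} = -3$ ($K{\left(r \right)} = -3 + 0 = -3$)
$C{\left(z,f \right)} = 6$ ($C{\left(z,f \right)} = \frac{\left(-4\right) \left(-3\right)}{2} = \frac{1}{2} \cdot 12 = 6$)
$C{\left(-2,8 \right)} 120 + E = 6 \cdot 120 - 86 = 720 - 86 = 634$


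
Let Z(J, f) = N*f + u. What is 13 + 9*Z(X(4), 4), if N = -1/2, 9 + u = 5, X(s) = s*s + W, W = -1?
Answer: -41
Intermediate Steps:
X(s) = -1 + s**2 (X(s) = s*s - 1 = s**2 - 1 = -1 + s**2)
u = -4 (u = -9 + 5 = -4)
N = -1/2 (N = -1*1/2 = -1/2 ≈ -0.50000)
Z(J, f) = -4 - f/2 (Z(J, f) = -f/2 - 4 = -4 - f/2)
13 + 9*Z(X(4), 4) = 13 + 9*(-4 - 1/2*4) = 13 + 9*(-4 - 2) = 13 + 9*(-6) = 13 - 54 = -41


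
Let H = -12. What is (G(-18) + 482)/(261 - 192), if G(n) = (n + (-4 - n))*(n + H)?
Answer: 602/69 ≈ 8.7246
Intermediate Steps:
G(n) = 48 - 4*n (G(n) = (n + (-4 - n))*(n - 12) = -4*(-12 + n) = 48 - 4*n)
(G(-18) + 482)/(261 - 192) = ((48 - 4*(-18)) + 482)/(261 - 192) = ((48 + 72) + 482)/69 = (120 + 482)*(1/69) = 602*(1/69) = 602/69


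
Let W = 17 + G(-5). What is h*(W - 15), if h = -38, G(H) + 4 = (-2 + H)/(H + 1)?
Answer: 19/2 ≈ 9.5000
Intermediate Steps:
G(H) = -4 + (-2 + H)/(1 + H) (G(H) = -4 + (-2 + H)/(H + 1) = -4 + (-2 + H)/(1 + H))
W = 59/4 (W = 17 + 3*(-2 - 1*(-5))/(1 - 5) = 17 + 3*(-2 + 5)/(-4) = 17 + 3*(-1/4)*3 = 17 - 9/4 = 59/4 ≈ 14.750)
h*(W - 15) = -38*(59/4 - 15) = -38*(-1/4) = 19/2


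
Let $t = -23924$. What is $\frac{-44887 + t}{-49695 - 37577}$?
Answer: $\frac{68811}{87272} \approx 0.78847$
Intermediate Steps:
$\frac{-44887 + t}{-49695 - 37577} = \frac{-44887 - 23924}{-49695 - 37577} = - \frac{68811}{-87272} = \left(-68811\right) \left(- \frac{1}{87272}\right) = \frac{68811}{87272}$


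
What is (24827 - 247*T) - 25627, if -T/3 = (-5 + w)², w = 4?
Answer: -59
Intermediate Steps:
T = -3 (T = -3*(-5 + 4)² = -3*(-1)² = -3*1 = -3)
(24827 - 247*T) - 25627 = (24827 - 247*(-3)) - 25627 = (24827 + 741) - 25627 = 25568 - 25627 = -59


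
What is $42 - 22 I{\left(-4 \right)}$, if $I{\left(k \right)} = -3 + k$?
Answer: $196$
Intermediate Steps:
$42 - 22 I{\left(-4 \right)} = 42 - 22 \left(-3 - 4\right) = 42 - -154 = 42 + 154 = 196$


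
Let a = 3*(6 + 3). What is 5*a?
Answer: 135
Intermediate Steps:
a = 27 (a = 3*9 = 27)
5*a = 5*27 = 135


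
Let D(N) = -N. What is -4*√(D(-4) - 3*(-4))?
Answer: -16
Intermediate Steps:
-4*√(D(-4) - 3*(-4)) = -4*√(-1*(-4) - 3*(-4)) = -4*√(4 + 12) = -4*√16 = -4*4 = -16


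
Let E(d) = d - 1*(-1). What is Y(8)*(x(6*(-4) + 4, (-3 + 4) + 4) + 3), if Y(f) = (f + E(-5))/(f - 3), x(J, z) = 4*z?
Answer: 92/5 ≈ 18.400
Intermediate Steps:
E(d) = 1 + d (E(d) = d + 1 = 1 + d)
Y(f) = (-4 + f)/(-3 + f) (Y(f) = (f + (1 - 5))/(f - 3) = (f - 4)/(-3 + f) = (-4 + f)/(-3 + f))
Y(8)*(x(6*(-4) + 4, (-3 + 4) + 4) + 3) = ((-4 + 8)/(-3 + 8))*(4*((-3 + 4) + 4) + 3) = (4/5)*(4*(1 + 4) + 3) = ((1/5)*4)*(4*5 + 3) = 4*(20 + 3)/5 = (4/5)*23 = 92/5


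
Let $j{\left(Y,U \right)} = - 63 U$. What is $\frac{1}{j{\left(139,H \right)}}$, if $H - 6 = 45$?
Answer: $- \frac{1}{3213} \approx -0.00031124$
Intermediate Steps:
$H = 51$ ($H = 6 + 45 = 51$)
$\frac{1}{j{\left(139,H \right)}} = \frac{1}{\left(-63\right) 51} = \frac{1}{-3213} = - \frac{1}{3213}$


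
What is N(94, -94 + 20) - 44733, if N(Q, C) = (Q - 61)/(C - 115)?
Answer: -2818190/63 ≈ -44733.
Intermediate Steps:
N(Q, C) = (-61 + Q)/(-115 + C)
N(94, -94 + 20) - 44733 = (-61 + 94)/(-115 + (-94 + 20)) - 44733 = 33/(-115 - 74) - 44733 = 33/(-189) - 44733 = -1/189*33 - 44733 = -11/63 - 44733 = -2818190/63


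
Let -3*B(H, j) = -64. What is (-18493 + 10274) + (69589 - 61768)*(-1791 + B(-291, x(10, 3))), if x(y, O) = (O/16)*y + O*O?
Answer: -13848782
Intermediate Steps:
x(y, O) = O² + O*y/16 (x(y, O) = (O*(1/16))*y + O² = (O/16)*y + O² = O*y/16 + O² = O² + O*y/16)
B(H, j) = 64/3 (B(H, j) = -⅓*(-64) = 64/3)
(-18493 + 10274) + (69589 - 61768)*(-1791 + B(-291, x(10, 3))) = (-18493 + 10274) + (69589 - 61768)*(-1791 + 64/3) = -8219 + 7821*(-5309/3) = -8219 - 13840563 = -13848782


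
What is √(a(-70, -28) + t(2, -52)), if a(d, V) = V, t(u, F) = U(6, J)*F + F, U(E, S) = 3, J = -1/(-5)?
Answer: 2*I*√59 ≈ 15.362*I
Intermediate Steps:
J = ⅕ (J = -1*(-⅕) = ⅕ ≈ 0.20000)
t(u, F) = 4*F (t(u, F) = 3*F + F = 4*F)
√(a(-70, -28) + t(2, -52)) = √(-28 + 4*(-52)) = √(-28 - 208) = √(-236) = 2*I*√59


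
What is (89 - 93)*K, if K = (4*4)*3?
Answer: -192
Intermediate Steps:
K = 48 (K = 16*3 = 48)
(89 - 93)*K = (89 - 93)*48 = -4*48 = -192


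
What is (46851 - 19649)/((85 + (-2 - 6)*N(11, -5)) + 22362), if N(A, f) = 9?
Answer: 27202/22375 ≈ 1.2157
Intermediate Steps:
(46851 - 19649)/((85 + (-2 - 6)*N(11, -5)) + 22362) = (46851 - 19649)/((85 + (-2 - 6)*9) + 22362) = 27202/((85 - 8*9) + 22362) = 27202/((85 - 72) + 22362) = 27202/(13 + 22362) = 27202/22375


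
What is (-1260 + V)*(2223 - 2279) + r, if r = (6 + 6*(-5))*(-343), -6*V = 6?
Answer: 78848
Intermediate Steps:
V = -1 (V = -⅙*6 = -1)
r = 8232 (r = (6 - 30)*(-343) = -24*(-343) = 8232)
(-1260 + V)*(2223 - 2279) + r = (-1260 - 1)*(2223 - 2279) + 8232 = -1261*(-56) + 8232 = 70616 + 8232 = 78848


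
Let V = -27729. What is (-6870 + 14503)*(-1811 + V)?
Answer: -225478820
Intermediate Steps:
(-6870 + 14503)*(-1811 + V) = (-6870 + 14503)*(-1811 - 27729) = 7633*(-29540) = -225478820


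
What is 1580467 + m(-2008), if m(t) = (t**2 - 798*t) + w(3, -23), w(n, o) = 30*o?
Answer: 7214225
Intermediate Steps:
m(t) = -690 + t**2 - 798*t (m(t) = (t**2 - 798*t) + 30*(-23) = (t**2 - 798*t) - 690 = -690 + t**2 - 798*t)
1580467 + m(-2008) = 1580467 + (-690 + (-2008)**2 - 798*(-2008)) = 1580467 + (-690 + 4032064 + 1602384) = 1580467 + 5633758 = 7214225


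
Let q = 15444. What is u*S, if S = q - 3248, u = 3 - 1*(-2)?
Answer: 60980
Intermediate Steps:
u = 5 (u = 3 + 2 = 5)
S = 12196 (S = 15444 - 3248 = 12196)
u*S = 5*12196 = 60980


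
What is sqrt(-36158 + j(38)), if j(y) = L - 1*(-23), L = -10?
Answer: I*sqrt(36145) ≈ 190.12*I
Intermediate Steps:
j(y) = 13 (j(y) = -10 - 1*(-23) = -10 + 23 = 13)
sqrt(-36158 + j(38)) = sqrt(-36158 + 13) = sqrt(-36145) = I*sqrt(36145)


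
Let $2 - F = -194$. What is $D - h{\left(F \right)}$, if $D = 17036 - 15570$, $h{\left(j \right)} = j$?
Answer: $1270$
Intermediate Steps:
$F = 196$ ($F = 2 - -194 = 2 + 194 = 196$)
$D = 1466$ ($D = 17036 - 15570 = 1466$)
$D - h{\left(F \right)} = 1466 - 196 = 1270$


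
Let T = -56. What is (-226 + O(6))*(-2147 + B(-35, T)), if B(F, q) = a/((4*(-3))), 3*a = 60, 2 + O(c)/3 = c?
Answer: 1379444/3 ≈ 4.5981e+5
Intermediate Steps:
O(c) = -6 + 3*c
a = 20 (a = (1/3)*60 = 20)
B(F, q) = -5/3 (B(F, q) = 20/((4*(-3))) = 20/(-12) = 20*(-1/12) = -5/3)
(-226 + O(6))*(-2147 + B(-35, T)) = (-226 + (-6 + 3*6))*(-2147 - 5/3) = (-226 + (-6 + 18))*(-6446/3) = (-226 + 12)*(-6446/3) = -214*(-6446/3) = 1379444/3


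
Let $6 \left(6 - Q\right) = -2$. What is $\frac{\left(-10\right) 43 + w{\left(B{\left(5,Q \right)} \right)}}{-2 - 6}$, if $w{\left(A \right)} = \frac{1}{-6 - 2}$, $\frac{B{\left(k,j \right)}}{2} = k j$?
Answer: $\frac{3441}{64} \approx 53.766$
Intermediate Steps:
$Q = \frac{19}{3}$ ($Q = 6 - - \frac{1}{3} = 6 + \frac{1}{3} = \frac{19}{3} \approx 6.3333$)
$B{\left(k,j \right)} = 2 j k$ ($B{\left(k,j \right)} = 2 k j = 2 j k$)
$w{\left(A \right)} = - \frac{1}{8}$ ($w{\left(A \right)} = \frac{1}{-8} = - \frac{1}{8}$)
$\frac{\left(-10\right) 43 + w{\left(B{\left(5,Q \right)} \right)}}{-2 - 6} = \frac{\left(-10\right) 43 - \frac{1}{8}}{-2 - 6} = \frac{-430 - \frac{1}{8}}{-8} = \left(- \frac{1}{8}\right) \left(- \frac{3441}{8}\right) = \frac{3441}{64}$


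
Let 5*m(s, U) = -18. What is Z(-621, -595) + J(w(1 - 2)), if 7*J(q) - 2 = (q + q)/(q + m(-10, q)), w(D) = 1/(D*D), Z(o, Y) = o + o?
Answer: -113006/91 ≈ -1241.8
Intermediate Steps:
m(s, U) = -18/5 (m(s, U) = (⅕)*(-18) = -18/5)
Z(o, Y) = 2*o
w(D) = D⁻²
J(q) = 2/7 + 2*q/(7*(-18/5 + q)) (J(q) = 2/7 + ((q + q)/(q - 18/5))/7 = 2/7 + ((2*q)/(-18/5 + q))/7 = 2/7 + (2*q/(-18/5 + q))/7 = 2/7 + 2*q/(7*(-18/5 + q)))
Z(-621, -595) + J(w(1 - 2)) = 2*(-621) + 4*(-9 + 5/(1 - 2)²)/(7*(-18 + 5/(1 - 2)²)) = -1242 + 4*(-9 + 5/(-1)²)/(7*(-18 + 5/(-1)²)) = -1242 + 4*(-9 + 5*1)/(7*(-18 + 5*1)) = -1242 + 4*(-9 + 5)/(7*(-18 + 5)) = -1242 + (4/7)*(-4)/(-13) = -1242 + (4/7)*(-1/13)*(-4) = -1242 + 16/91 = -113006/91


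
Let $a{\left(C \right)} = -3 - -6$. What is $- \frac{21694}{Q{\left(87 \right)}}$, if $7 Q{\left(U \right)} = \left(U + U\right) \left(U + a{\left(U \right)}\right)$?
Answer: $- \frac{75929}{7830} \approx -9.6972$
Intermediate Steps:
$a{\left(C \right)} = 3$ ($a{\left(C \right)} = -3 + 6 = 3$)
$Q{\left(U \right)} = \frac{2 U \left(3 + U\right)}{7}$ ($Q{\left(U \right)} = \frac{\left(U + U\right) \left(U + 3\right)}{7} = \frac{2 U \left(3 + U\right)}{7}$)
$- \frac{21694}{Q{\left(87 \right)}} = - \frac{21694}{\frac{2}{7} \cdot 87 \left(3 + 87\right)} = - \frac{21694}{\frac{2}{7} \cdot 87 \cdot 90} = - \frac{21694}{\frac{15660}{7}} = \left(-21694\right) \frac{7}{15660} = - \frac{75929}{7830}$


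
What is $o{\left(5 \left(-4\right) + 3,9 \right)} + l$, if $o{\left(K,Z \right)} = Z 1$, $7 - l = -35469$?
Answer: $35485$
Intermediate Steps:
$l = 35476$ ($l = 7 - -35469 = 7 + 35469 = 35476$)
$o{\left(K,Z \right)} = Z$
$o{\left(5 \left(-4\right) + 3,9 \right)} + l = 9 + 35476 = 35485$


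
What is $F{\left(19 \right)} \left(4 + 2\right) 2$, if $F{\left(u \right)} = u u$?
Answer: $4332$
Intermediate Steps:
$F{\left(u \right)} = u^{2}$
$F{\left(19 \right)} \left(4 + 2\right) 2 = 19^{2} \left(4 + 2\right) 2 = 361 \cdot 6 \cdot 2 = 361 \cdot 12 = 4332$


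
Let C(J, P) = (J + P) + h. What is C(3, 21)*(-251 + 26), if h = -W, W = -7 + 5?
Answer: -5850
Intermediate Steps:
W = -2
h = 2 (h = -1*(-2) = 2)
C(J, P) = 2 + J + P (C(J, P) = (J + P) + 2 = 2 + J + P)
C(3, 21)*(-251 + 26) = (2 + 3 + 21)*(-251 + 26) = 26*(-225) = -5850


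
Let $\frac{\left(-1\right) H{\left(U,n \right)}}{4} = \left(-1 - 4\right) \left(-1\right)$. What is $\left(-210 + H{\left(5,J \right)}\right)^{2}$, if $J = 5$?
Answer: $52900$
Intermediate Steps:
$H{\left(U,n \right)} = -20$ ($H{\left(U,n \right)} = - 4 \left(-1 - 4\right) \left(-1\right) = - 4 \left(\left(-5\right) \left(-1\right)\right) = \left(-4\right) 5 = -20$)
$\left(-210 + H{\left(5,J \right)}\right)^{2} = \left(-210 - 20\right)^{2} = \left(-230\right)^{2} = 52900$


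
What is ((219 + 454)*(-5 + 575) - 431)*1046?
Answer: 400805234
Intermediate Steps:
((219 + 454)*(-5 + 575) - 431)*1046 = (673*570 - 431)*1046 = (383610 - 431)*1046 = 383179*1046 = 400805234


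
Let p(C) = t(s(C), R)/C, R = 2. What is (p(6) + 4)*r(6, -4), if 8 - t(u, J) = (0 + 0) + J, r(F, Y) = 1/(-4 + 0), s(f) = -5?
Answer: -5/4 ≈ -1.2500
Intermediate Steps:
r(F, Y) = -¼ (r(F, Y) = 1/(-4) = -¼)
t(u, J) = 8 - J (t(u, J) = 8 - ((0 + 0) + J) = 8 - (0 + J) = 8 - J)
p(C) = 6/C (p(C) = (8 - 1*2)/C = (8 - 2)/C = 6/C)
(p(6) + 4)*r(6, -4) = (6/6 + 4)*(-¼) = (6*(⅙) + 4)*(-¼) = (1 + 4)*(-¼) = 5*(-¼) = -5/4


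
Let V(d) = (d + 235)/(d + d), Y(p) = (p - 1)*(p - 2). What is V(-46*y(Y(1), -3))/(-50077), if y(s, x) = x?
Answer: -373/13821252 ≈ -2.6987e-5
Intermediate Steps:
Y(p) = (-1 + p)*(-2 + p)
V(d) = (235 + d)/(2*d) (V(d) = (235 + d)/((2*d)) = (235 + d)*(1/(2*d)) = (235 + d)/(2*d))
V(-46*y(Y(1), -3))/(-50077) = ((235 - 46*(-3))/(2*((-46*(-3)))))/(-50077) = ((½)*(235 + 138)/138)*(-1/50077) = ((½)*(1/138)*373)*(-1/50077) = (373/276)*(-1/50077) = -373/13821252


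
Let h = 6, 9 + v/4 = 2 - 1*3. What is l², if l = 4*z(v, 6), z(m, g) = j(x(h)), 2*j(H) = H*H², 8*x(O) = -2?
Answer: 1/1024 ≈ 0.00097656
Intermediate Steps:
v = -40 (v = -36 + 4*(2 - 1*3) = -36 + 4*(2 - 3) = -36 + 4*(-1) = -36 - 4 = -40)
x(O) = -¼ (x(O) = (⅛)*(-2) = -¼)
j(H) = H³/2 (j(H) = (H*H²)/2 = H³/2)
z(m, g) = -1/128 (z(m, g) = (-¼)³/2 = (½)*(-1/64) = -1/128)
l = -1/32 (l = 4*(-1/128) = -1/32 ≈ -0.031250)
l² = (-1/32)² = 1/1024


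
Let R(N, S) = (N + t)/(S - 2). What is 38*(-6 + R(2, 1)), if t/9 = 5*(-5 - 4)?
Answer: 15086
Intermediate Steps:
t = -405 (t = 9*(5*(-5 - 4)) = 9*(5*(-9)) = 9*(-45) = -405)
R(N, S) = (-405 + N)/(-2 + S) (R(N, S) = (N - 405)/(S - 2) = (-405 + N)/(-2 + S))
38*(-6 + R(2, 1)) = 38*(-6 + (-405 + 2)/(-2 + 1)) = 38*(-6 - 403/(-1)) = 38*(-6 - 1*(-403)) = 38*(-6 + 403) = 38*397 = 15086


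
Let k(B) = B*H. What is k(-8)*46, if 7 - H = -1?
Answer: -2944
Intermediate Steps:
H = 8 (H = 7 - 1*(-1) = 7 + 1 = 8)
k(B) = 8*B (k(B) = B*8 = 8*B)
k(-8)*46 = (8*(-8))*46 = -64*46 = -2944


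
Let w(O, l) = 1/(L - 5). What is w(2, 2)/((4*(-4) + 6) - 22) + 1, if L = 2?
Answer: 97/96 ≈ 1.0104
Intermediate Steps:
w(O, l) = -⅓ (w(O, l) = 1/(2 - 5) = 1/(-3) = -⅓)
w(2, 2)/((4*(-4) + 6) - 22) + 1 = -⅓/((4*(-4) + 6) - 22) + 1 = -⅓/((-16 + 6) - 22) + 1 = -⅓/(-10 - 22) + 1 = -⅓/(-32) + 1 = -1/32*(-⅓) + 1 = 1/96 + 1 = 97/96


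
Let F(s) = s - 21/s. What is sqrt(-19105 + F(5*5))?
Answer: I*sqrt(477021)/5 ≈ 138.13*I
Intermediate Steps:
sqrt(-19105 + F(5*5)) = sqrt(-19105 + (5*5 - 21/(5*5))) = sqrt(-19105 + (25 - 21/25)) = sqrt(-19105 + 604/25) = sqrt(-477021/25) = I*sqrt(477021)/5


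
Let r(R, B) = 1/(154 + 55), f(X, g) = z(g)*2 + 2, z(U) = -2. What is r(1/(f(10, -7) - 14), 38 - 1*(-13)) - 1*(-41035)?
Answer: 8576316/209 ≈ 41035.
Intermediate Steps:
f(X, g) = -2 (f(X, g) = -2*2 + 2 = -4 + 2 = -2)
r(R, B) = 1/209
r(1/(f(10, -7) - 14), 38 - 1*(-13)) - 1*(-41035) = 1/209 - 1*(-41035) = 1/209 + 41035 = 8576316/209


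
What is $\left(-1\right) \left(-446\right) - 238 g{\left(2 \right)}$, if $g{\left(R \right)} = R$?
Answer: $-30$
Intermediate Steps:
$\left(-1\right) \left(-446\right) - 238 g{\left(2 \right)} = \left(-1\right) \left(-446\right) - 476 = 446 - 476 = -30$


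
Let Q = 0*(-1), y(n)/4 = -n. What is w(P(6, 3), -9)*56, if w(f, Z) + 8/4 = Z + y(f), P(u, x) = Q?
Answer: -616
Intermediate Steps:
y(n) = -4*n (y(n) = 4*(-n) = -4*n)
Q = 0
P(u, x) = 0
w(f, Z) = -2 + Z - 4*f (w(f, Z) = -2 + (Z - 4*f) = -2 + Z - 4*f)
w(P(6, 3), -9)*56 = (-2 - 9 - 4*0)*56 = (-2 - 9 + 0)*56 = -11*56 = -616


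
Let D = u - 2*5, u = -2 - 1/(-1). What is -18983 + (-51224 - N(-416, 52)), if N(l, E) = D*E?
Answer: -69635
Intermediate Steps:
u = -1 (u = -2 - 1*(-1) = -2 + 1 = -1)
D = -11 (D = -1 - 2*5 = -1 - 10 = -11)
N(l, E) = -11*E
-18983 + (-51224 - N(-416, 52)) = -18983 + (-51224 - (-11)*52) = -18983 + (-51224 - 1*(-572)) = -18983 + (-51224 + 572) = -18983 - 50652 = -69635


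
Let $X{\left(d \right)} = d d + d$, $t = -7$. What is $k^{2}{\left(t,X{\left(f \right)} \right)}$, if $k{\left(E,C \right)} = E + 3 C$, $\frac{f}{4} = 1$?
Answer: $2809$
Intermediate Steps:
$f = 4$ ($f = 4 \cdot 1 = 4$)
$X{\left(d \right)} = d + d^{2}$ ($X{\left(d \right)} = d^{2} + d = d + d^{2}$)
$k^{2}{\left(t,X{\left(f \right)} \right)} = \left(-7 + 3 \cdot 4 \left(1 + 4\right)\right)^{2} = \left(-7 + 3 \cdot 4 \cdot 5\right)^{2} = \left(-7 + 3 \cdot 20\right)^{2} = \left(-7 + 60\right)^{2} = 53^{2} = 2809$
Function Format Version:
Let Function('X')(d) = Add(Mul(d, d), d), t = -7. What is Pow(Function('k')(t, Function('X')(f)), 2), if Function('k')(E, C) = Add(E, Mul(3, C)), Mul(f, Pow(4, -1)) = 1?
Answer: 2809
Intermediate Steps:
f = 4 (f = Mul(4, 1) = 4)
Function('X')(d) = Add(d, Pow(d, 2)) (Function('X')(d) = Add(Pow(d, 2), d) = Add(d, Pow(d, 2)))
Pow(Function('k')(t, Function('X')(f)), 2) = Pow(Add(-7, Mul(3, Mul(4, Add(1, 4)))), 2) = Pow(Add(-7, Mul(3, Mul(4, 5))), 2) = Pow(Add(-7, Mul(3, 20)), 2) = Pow(Add(-7, 60), 2) = Pow(53, 2) = 2809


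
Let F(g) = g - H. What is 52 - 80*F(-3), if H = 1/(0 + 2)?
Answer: 332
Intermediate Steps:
H = ½ (H = 1/2 = ½ ≈ 0.50000)
F(g) = -½ + g (F(g) = g - 1*½ = g - ½ = -½ + g)
52 - 80*F(-3) = 52 - 80*(-½ - 3) = 52 - 80*(-7/2) = 52 + 280 = 332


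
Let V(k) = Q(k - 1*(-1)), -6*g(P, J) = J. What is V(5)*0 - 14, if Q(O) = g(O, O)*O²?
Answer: -14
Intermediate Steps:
g(P, J) = -J/6
Q(O) = -O³/6 (Q(O) = (-O/6)*O² = -O³/6)
V(k) = -(1 + k)³/6 (V(k) = -(k - 1*(-1))³/6 = -(k + 1)³/6 = -(1 + k)³/6)
V(5)*0 - 14 = ((-1 - 1*5)³/6)*0 - 14 = ((-1 - 5)³/6)*0 - 14 = ((⅙)*(-6)³)*0 - 14 = ((⅙)*(-216))*0 - 14 = -36*0 - 14 = 0 - 14 = -14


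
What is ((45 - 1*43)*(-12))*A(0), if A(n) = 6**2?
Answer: -864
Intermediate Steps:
A(n) = 36
((45 - 1*43)*(-12))*A(0) = ((45 - 1*43)*(-12))*36 = ((45 - 43)*(-12))*36 = (2*(-12))*36 = -24*36 = -864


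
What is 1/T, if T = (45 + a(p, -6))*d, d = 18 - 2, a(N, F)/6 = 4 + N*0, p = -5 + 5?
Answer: 1/1104 ≈ 0.00090580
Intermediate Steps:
p = 0
a(N, F) = 24 (a(N, F) = 6*(4 + N*0) = 6*(4 + 0) = 6*4 = 24)
d = 16
T = 1104 (T = (45 + 24)*16 = 69*16 = 1104)
1/T = 1/1104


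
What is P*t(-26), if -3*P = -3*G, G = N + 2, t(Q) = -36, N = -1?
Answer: -36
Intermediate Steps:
G = 1 (G = -1 + 2 = 1)
P = 1 (P = -(-1) = -⅓*(-3) = 1)
P*t(-26) = 1*(-36) = -36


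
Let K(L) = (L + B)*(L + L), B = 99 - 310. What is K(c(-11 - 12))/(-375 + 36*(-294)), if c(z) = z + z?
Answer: -23644/10959 ≈ -2.1575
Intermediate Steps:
B = -211
c(z) = 2*z
K(L) = 2*L*(-211 + L) (K(L) = (L - 211)*(L + L) = (-211 + L)*(2*L) = 2*L*(-211 + L))
K(c(-11 - 12))/(-375 + 36*(-294)) = (2*(2*(-11 - 12))*(-211 + 2*(-11 - 12)))/(-375 + 36*(-294)) = (2*(2*(-23))*(-211 + 2*(-23)))/(-375 - 10584) = (2*(-46)*(-211 - 46))/(-10959) = (2*(-46)*(-257))*(-1/10959) = 23644*(-1/10959) = -23644/10959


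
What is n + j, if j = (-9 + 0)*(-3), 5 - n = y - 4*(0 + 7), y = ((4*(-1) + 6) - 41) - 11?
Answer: 110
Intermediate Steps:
y = -50 (y = ((-4 + 6) - 41) - 11 = (2 - 41) - 11 = -39 - 11 = -50)
n = 83 (n = 5 - (-50 - 4*(0 + 7)) = 5 - (-50 - 4*7) = 5 - (-50 - 1*28) = 5 - (-50 - 28) = 5 - 1*(-78) = 5 + 78 = 83)
j = 27 (j = -9*(-3) = 27)
n + j = 83 + 27 = 110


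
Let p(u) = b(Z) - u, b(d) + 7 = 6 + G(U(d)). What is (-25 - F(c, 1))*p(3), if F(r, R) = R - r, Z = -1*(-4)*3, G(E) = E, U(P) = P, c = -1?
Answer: -216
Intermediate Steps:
Z = 12 (Z = 4*3 = 12)
b(d) = -1 + d (b(d) = -7 + (6 + d) = -1 + d)
p(u) = 11 - u (p(u) = (-1 + 12) - u = 11 - u)
(-25 - F(c, 1))*p(3) = (-25 - (1 - 1*(-1)))*(11 - 1*3) = (-25 - (1 + 1))*(11 - 3) = (-25 - 1*2)*8 = (-25 - 2)*8 = -27*8 = -216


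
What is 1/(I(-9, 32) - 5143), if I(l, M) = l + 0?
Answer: -1/5152 ≈ -0.00019410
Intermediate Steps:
I(l, M) = l
1/(I(-9, 32) - 5143) = 1/(-9 - 5143) = 1/(-5152) = -1/5152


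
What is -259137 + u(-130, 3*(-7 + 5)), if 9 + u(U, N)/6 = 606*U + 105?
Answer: -731241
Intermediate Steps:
u(U, N) = 576 + 3636*U (u(U, N) = -54 + 6*(606*U + 105) = -54 + 6*(105 + 606*U) = -54 + (630 + 3636*U) = 576 + 3636*U)
-259137 + u(-130, 3*(-7 + 5)) = -259137 + (576 + 3636*(-130)) = -259137 + (576 - 472680) = -259137 - 472104 = -731241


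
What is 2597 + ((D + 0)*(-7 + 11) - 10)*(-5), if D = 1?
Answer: 2627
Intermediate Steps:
2597 + ((D + 0)*(-7 + 11) - 10)*(-5) = 2597 + ((1 + 0)*(-7 + 11) - 10)*(-5) = 2597 + (1*4 - 10)*(-5) = 2597 + (4 - 10)*(-5) = 2597 - 6*(-5) = 2597 + 30 = 2627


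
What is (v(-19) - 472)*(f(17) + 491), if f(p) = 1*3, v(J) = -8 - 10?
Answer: -242060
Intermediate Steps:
v(J) = -18
f(p) = 3
(v(-19) - 472)*(f(17) + 491) = (-18 - 472)*(3 + 491) = -490*494 = -242060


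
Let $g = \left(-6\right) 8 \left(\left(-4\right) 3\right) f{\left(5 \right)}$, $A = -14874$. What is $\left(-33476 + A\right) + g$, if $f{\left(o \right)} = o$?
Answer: $-45470$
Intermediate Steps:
$g = 2880$ ($g = \left(-6\right) 8 \left(\left(-4\right) 3\right) 5 = \left(-48\right) \left(-12\right) 5 = 576 \cdot 5 = 2880$)
$\left(-33476 + A\right) + g = \left(-33476 - 14874\right) + 2880 = -48350 + 2880 = -45470$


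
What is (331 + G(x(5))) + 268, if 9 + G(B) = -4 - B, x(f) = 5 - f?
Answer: 586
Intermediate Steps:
G(B) = -13 - B (G(B) = -9 + (-4 - B) = -13 - B)
(331 + G(x(5))) + 268 = (331 + (-13 - (5 - 1*5))) + 268 = (331 + (-13 - (5 - 5))) + 268 = (331 + (-13 - 1*0)) + 268 = (331 + (-13 + 0)) + 268 = (331 - 13) + 268 = 318 + 268 = 586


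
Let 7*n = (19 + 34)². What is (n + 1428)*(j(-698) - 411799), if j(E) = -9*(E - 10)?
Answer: -5191492735/7 ≈ -7.4164e+8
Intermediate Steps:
j(E) = 90 - 9*E (j(E) = -9*(-10 + E) = 90 - 9*E)
n = 2809/7 (n = (19 + 34)²/7 = (⅐)*53² = (⅐)*2809 = 2809/7 ≈ 401.29)
(n + 1428)*(j(-698) - 411799) = (2809/7 + 1428)*((90 - 9*(-698)) - 411799) = 12805*((90 + 6282) - 411799)/7 = 12805*(6372 - 411799)/7 = (12805/7)*(-405427) = -5191492735/7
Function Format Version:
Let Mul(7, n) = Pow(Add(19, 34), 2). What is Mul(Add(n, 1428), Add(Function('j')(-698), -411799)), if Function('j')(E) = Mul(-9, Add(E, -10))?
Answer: Rational(-5191492735, 7) ≈ -7.4164e+8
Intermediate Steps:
Function('j')(E) = Add(90, Mul(-9, E)) (Function('j')(E) = Mul(-9, Add(-10, E)) = Add(90, Mul(-9, E)))
n = Rational(2809, 7) (n = Mul(Rational(1, 7), Pow(Add(19, 34), 2)) = Mul(Rational(1, 7), Pow(53, 2)) = Mul(Rational(1, 7), 2809) = Rational(2809, 7) ≈ 401.29)
Mul(Add(n, 1428), Add(Function('j')(-698), -411799)) = Mul(Add(Rational(2809, 7), 1428), Add(Add(90, Mul(-9, -698)), -411799)) = Mul(Rational(12805, 7), Add(Add(90, 6282), -411799)) = Mul(Rational(12805, 7), Add(6372, -411799)) = Mul(Rational(12805, 7), -405427) = Rational(-5191492735, 7)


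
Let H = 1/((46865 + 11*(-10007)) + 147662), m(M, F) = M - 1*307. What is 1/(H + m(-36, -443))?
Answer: -84450/28966349 ≈ -0.0029155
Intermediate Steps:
m(M, F) = -307 + M (m(M, F) = M - 307 = -307 + M)
H = 1/84450 (H = 1/((46865 - 110077) + 147662) = 1/(-63212 + 147662) = 1/84450 ≈ 1.1841e-5)
1/(H + m(-36, -443)) = 1/(1/84450 + (-307 - 36)) = 1/(1/84450 - 343) = 1/(-28966349/84450) = -84450/28966349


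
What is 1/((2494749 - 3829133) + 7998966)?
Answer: 1/6664582 ≈ 1.5005e-7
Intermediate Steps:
1/((2494749 - 3829133) + 7998966) = 1/(-1334384 + 7998966) = 1/6664582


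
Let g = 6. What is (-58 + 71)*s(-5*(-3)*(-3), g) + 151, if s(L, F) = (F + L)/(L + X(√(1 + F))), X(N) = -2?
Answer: 7604/47 ≈ 161.79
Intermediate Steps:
s(L, F) = (F + L)/(-2 + L) (s(L, F) = (F + L)/(L - 2) = (F + L)/(-2 + L))
(-58 + 71)*s(-5*(-3)*(-3), g) + 151 = (-58 + 71)*((6 - 5*(-3)*(-3))/(-2 - 5*(-3)*(-3))) + 151 = 13*((6 + 15*(-3))/(-2 + 15*(-3))) + 151 = 13*((6 - 45)/(-2 - 45)) + 151 = 13*(-39/(-47)) + 151 = 13*(-1/47*(-39)) + 151 = 13*(39/47) + 151 = 507/47 + 151 = 7604/47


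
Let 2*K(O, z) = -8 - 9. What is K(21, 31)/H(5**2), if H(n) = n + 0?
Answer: -17/50 ≈ -0.34000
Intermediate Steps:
K(O, z) = -17/2 (K(O, z) = (-8 - 9)/2 = (1/2)*(-17) = -17/2)
H(n) = n
K(21, 31)/H(5**2) = -17/(2*(5**2)) = -17/2/25 = -17/2*1/25 = -17/50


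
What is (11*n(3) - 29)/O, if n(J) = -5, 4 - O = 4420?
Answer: 7/368 ≈ 0.019022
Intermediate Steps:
O = -4416 (O = 4 - 1*4420 = 4 - 4420 = -4416)
(11*n(3) - 29)/O = (11*(-5) - 29)/(-4416) = (-55 - 29)*(-1/4416) = -84*(-1/4416) = 7/368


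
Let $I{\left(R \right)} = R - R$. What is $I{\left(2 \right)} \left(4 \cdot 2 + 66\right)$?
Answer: $0$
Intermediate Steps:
$I{\left(R \right)} = 0$
$I{\left(2 \right)} \left(4 \cdot 2 + 66\right) = 0 \left(4 \cdot 2 + 66\right) = 0 \left(8 + 66\right) = 0 \cdot 74 = 0$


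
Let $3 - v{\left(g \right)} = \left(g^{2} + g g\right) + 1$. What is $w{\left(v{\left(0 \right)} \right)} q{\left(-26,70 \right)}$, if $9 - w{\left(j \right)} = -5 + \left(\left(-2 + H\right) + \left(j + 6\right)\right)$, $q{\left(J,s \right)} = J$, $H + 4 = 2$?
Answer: $-260$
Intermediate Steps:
$H = -2$ ($H = -4 + 2 = -2$)
$v{\left(g \right)} = 2 - 2 g^{2}$ ($v{\left(g \right)} = 3 - \left(\left(g^{2} + g g\right) + 1\right) = 3 - \left(\left(g^{2} + g^{2}\right) + 1\right) = 3 - \left(2 g^{2} + 1\right) = 3 - \left(1 + 2 g^{2}\right) = 2 - 2 g^{2}$)
$w{\left(j \right)} = 12 - j$ ($w{\left(j \right)} = 9 - \left(-5 + \left(\left(-2 - 2\right) + \left(j + 6\right)\right)\right) = 9 - \left(-5 + \left(-4 + \left(6 + j\right)\right)\right) = 9 - \left(-5 + \left(2 + j\right)\right) = 9 - \left(-3 + j\right) = 12 - j$)
$w{\left(v{\left(0 \right)} \right)} q{\left(-26,70 \right)} = \left(12 - \left(2 - 2 \cdot 0^{2}\right)\right) \left(-26\right) = \left(12 - \left(2 - 0\right)\right) \left(-26\right) = \left(12 - \left(2 + 0\right)\right) \left(-26\right) = \left(12 - 2\right) \left(-26\right) = 10 \left(-26\right) = -260$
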